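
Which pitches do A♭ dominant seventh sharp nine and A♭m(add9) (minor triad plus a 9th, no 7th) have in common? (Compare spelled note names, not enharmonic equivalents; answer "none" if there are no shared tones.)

Ab, Eb

A♭ dominant seventh sharp nine: Ab C Eb Gb B
A♭m(add9): Ab Cb Eb Bb
Common to both → Ab, Eb.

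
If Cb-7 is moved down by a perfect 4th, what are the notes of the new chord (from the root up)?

Gb Bbb Db Fb

A perfect 4th down from Cb is Gb, so the new chord is Gb minor seventh.
- root: Gb
- minor 3rd: Bbb
- perfect 5th: Db
- minor 7th: Fb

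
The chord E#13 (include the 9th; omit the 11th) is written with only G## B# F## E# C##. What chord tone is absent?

D#

The full E#13 chord is E#, G##, B#, D#, F##, C##.
Comparing with the voicing, the minor 7th (7th) — D# — is absent.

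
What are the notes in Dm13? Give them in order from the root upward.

D – F – A – C – E – G – B

Dm13 is a minor thirteenth built on D.
- root: D
- minor 3rd: F
- perfect 5th: A
- minor 7th: C
- major 9th: E
- perfect 11th: G
- major 13th: B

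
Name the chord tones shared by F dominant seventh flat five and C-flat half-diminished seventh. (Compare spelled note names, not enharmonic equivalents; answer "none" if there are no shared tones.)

C-flat

F dominant seventh flat five: F A C-flat E-flat
C-flat half-diminished seventh: C-flat E-double-flat G-double-flat B-double-flat
Common to both → C-flat.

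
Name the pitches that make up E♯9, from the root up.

E♯9 is a dominant ninth built on E#.
E# — root
G## — major 3rd
B# — perfect 5th
D# — minor 7th
F## — major 9th

E# – G## – B# – D# – F##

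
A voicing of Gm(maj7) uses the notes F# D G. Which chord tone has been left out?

Bb

The full Gm(maj7) chord is G, Bb, D, F#.
Comparing with the voicing, the minor 3rd (3rd) — Bb — is absent.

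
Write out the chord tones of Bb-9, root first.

Bb, Db, F, Ab, C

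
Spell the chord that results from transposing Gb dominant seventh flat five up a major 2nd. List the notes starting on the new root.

A major 2nd up from G-flat is A-flat, so the new chord is A-flat dominant seventh flat five.
- root: A-flat
- major 3rd: C
- diminished 5th: E-double-flat
- minor 7th: G-flat

A-flat  C  E-double-flat  G-flat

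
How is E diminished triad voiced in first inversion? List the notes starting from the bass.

In root position, E diminished triad is E–G–B-flat.
First inversion puts the third (G) in the bass.

G B-flat E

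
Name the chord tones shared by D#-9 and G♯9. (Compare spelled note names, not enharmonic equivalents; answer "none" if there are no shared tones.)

D#-9 = D♯, F♯, A♯, C♯, E♯.
G♯9 = G♯, B♯, D♯, F♯, A♯.
Shared: D♯, F♯, A♯.

D♯  F♯  A♯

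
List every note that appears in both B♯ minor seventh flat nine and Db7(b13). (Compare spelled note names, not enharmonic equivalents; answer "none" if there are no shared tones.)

B♯ minor seventh flat nine = B#, D#, F##, A#, C#.
Db7(b13) = Db, F, Ab, Cb, Bbb.
Shared: none.

none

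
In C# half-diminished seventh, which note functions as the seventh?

B

Root of C# half-diminished seventh = C-sharp. The 7th is a minor 7th: C-sharp up a minor 7th → B.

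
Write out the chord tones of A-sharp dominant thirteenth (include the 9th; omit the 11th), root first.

A♯, C𝄪, E♯, G♯, B♯, F𝄪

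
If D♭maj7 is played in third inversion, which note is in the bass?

C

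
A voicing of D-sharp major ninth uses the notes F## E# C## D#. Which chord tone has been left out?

A#

The full D-sharp major ninth chord is D#, F##, A#, C##, E#.
Comparing with the voicing, the perfect 5th (5th) — A# — is absent.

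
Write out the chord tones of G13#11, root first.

Root G, quality dominant thirteenth sharp eleven:
root → G
3rd (major 3rd) → B
5th (perfect 5th) → D
7th (minor 7th) → F
9th (major 9th) → A
11th (augmented 11th) → C#
13th (major 13th) → E

G, B, D, F, A, C#, E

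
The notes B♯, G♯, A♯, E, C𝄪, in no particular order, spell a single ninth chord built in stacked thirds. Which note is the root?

A♯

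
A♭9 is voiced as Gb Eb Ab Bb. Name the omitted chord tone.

C

The full A♭9 chord is Ab, C, Eb, Gb, Bb.
Comparing with the voicing, the major 3rd (3rd) — C — is absent.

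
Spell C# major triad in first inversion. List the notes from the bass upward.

E-sharp  G-sharp  C-sharp

In root position, C# major triad is C-sharp–E-sharp–G-sharp.
First inversion puts the third (E-sharp) in the bass.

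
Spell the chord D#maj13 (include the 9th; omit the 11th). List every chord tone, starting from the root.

Root D#, quality major thirteenth:
root → D#
3rd (major 3rd) → F##
5th (perfect 5th) → A#
7th (major 7th) → C##
9th (major 9th) → E#
13th (major 13th) → B#

D#, F##, A#, C##, E#, B#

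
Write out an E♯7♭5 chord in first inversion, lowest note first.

G##, B, D#, E#

E♯7♭5 = E#–G##–B–D#; first inversion → third (G##) lowest.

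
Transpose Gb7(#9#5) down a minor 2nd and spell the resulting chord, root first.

F – A – C# – Eb – G#

Transposed root: Gb → F (minor 2nd down). So we spell F dominant seventh sharp nine sharp five:
Root: F
Major 3rd (3rd): A
Augmented 5th (5th): C#
Minor 7th (7th): Eb
Augmented 9th (9th): G#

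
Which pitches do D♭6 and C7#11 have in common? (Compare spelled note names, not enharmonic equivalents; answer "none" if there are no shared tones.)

D♭6 = D♭, F, A♭, B♭.
C7#11 = C, E, G, B♭, F♯.
Shared: B♭.

B♭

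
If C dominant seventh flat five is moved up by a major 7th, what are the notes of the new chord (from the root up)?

B, D#, F, A

Transposed root: C → B (major 7th up). So we spell B dominant seventh flat five:
- root: B
- major 3rd: D#
- diminished 5th: F
- minor 7th: A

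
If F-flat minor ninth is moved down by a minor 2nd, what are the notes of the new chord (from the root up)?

A minor 2nd down from F-flat is E-flat, so the new chord is E-flat minor ninth.
root → E-flat
3rd (minor 3rd) → G-flat
5th (perfect 5th) → B-flat
7th (minor 7th) → D-flat
9th (major 9th) → F

E-flat, G-flat, B-flat, D-flat, F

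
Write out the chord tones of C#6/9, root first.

C♯  E♯  G♯  A♯  D♯

C#6/9: six-nine on C♯.
Root: C♯
Major 3rd (3rd): E♯
Perfect 5th (5th): G♯
Major 6th (6th): A♯
Major 9th (9th): D♯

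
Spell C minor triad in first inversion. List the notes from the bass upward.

E-flat  G  C

C minor triad = C–E-flat–G; first inversion → third (E-flat) lowest.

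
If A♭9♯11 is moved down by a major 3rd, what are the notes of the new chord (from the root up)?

Fb, Ab, Cb, Ebb, Gb, Bb

Transposed root: Ab → Fb (major 3rd down). So we spell Fb dominant ninth sharp eleven:
Fb — root
Ab — major 3rd
Cb — perfect 5th
Ebb — minor 7th
Gb — major 9th
Bb — augmented 11th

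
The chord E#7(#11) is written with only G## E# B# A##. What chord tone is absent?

D#

The full E#7(#11) chord is E#, G##, B#, D#, A##.
Comparing with the voicing, the minor 7th (7th) — D# — is absent.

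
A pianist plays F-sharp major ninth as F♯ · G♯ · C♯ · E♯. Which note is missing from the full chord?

A♯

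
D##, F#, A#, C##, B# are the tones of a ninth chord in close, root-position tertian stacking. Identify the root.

Stacking in thirds gives B# – D## – F# – A# – C##, so B# is the root — B# dominant ninth flat five.

B#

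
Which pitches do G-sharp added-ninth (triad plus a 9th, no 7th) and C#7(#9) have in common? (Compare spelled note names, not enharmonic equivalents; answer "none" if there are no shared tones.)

G-sharp added-ninth = G#, B#, D#, A#.
C#7(#9) = C#, E#, G#, B, D##.
Shared: G#.

G#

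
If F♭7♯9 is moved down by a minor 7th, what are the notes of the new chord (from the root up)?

Gb, Bb, Db, Fb, A

Fb down a minor 7th → Gb. New chord: Gb dominant seventh sharp nine.
root → Gb
3rd (major 3rd) → Bb
5th (perfect 5th) → Db
7th (minor 7th) → Fb
9th (augmented 9th) → A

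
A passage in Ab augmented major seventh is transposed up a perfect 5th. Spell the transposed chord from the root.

Ab up a perfect 5th → Eb. New chord: Eb augmented major seventh.
Root: Eb
Major 3rd (3rd): G
Augmented 5th (5th): B
Major 7th (7th): D

Eb G B D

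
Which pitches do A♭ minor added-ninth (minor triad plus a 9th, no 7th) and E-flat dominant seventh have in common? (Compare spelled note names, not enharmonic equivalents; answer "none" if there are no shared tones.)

A♭ minor added-ninth: A-flat C-flat E-flat B-flat
E-flat dominant seventh: E-flat G B-flat D-flat
Common to both → E-flat, B-flat.

E-flat B-flat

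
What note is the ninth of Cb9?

Root of Cb9 = C♭. The 9th is a major 9th: C♭ up a major 9th → D♭.

D♭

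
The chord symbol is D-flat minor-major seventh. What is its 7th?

C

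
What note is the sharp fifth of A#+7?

E##

A#+7 is built on A#; its 5th is an augmented 5th above the root.
A fifth above A uses the letter E, and the augmented 5th above A# is E##.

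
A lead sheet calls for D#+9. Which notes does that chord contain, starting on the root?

D♯, F𝄪, A𝄪, C♯, E♯

Root D♯, quality dominant ninth sharp five:
root → D♯
3rd (major 3rd) → F𝄪
5th (augmented 5th) → A𝄪
7th (minor 7th) → C♯
9th (major 9th) → E♯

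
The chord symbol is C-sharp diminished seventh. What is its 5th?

G

C-sharp diminished seventh is built on C-sharp; its 5th is a diminished 5th above the root.
A fifth above C uses the letter G, and the diminished 5th above C-sharp is G.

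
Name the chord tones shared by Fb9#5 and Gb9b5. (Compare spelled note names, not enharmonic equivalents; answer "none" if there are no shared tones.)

Fb  Ab  Gb

Fb9#5: Fb Ab C Ebb Gb
Gb9b5: Gb Bb Dbb Fb Ab
Common to both → Fb, Ab, Gb.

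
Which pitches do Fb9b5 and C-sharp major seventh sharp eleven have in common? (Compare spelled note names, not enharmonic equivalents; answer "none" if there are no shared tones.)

Fb9b5: Fb Ab Cbb Ebb Gb
C-sharp major seventh sharp eleven: C# E# G# B# F##
Common to both → none.

none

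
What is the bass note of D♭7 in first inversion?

D♭7 = Db–F–Ab–Cb. First inversion → third in the bass = F.

F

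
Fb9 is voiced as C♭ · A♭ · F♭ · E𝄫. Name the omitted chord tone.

Fb9 = F♭, A♭, C♭, E𝄫, G♭. The voicing lacks the 9th (major 9th), G♭.

G♭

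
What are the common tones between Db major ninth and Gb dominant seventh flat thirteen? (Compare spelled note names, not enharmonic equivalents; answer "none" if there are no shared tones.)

Db major ninth: D-flat F A-flat C E-flat
Gb dominant seventh flat thirteen: G-flat B-flat D-flat F-flat E-double-flat
Common to both → D-flat.

D-flat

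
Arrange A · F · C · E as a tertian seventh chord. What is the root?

F

Stacking in thirds gives F – A – C – E, so F is the root — F major seventh.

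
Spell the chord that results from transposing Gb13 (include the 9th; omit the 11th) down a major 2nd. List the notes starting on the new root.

A major 2nd down from Gb is Fb, so the new chord is Fb dominant thirteenth.
- root: Fb
- major 3rd: Ab
- perfect 5th: Cb
- minor 7th: Ebb
- major 9th: Gb
- major 13th: Db

Fb, Ab, Cb, Ebb, Gb, Db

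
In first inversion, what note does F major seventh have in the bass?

A

F major seventh in root position is F–A–C–E.
First inversion places the third in the bass, which is A.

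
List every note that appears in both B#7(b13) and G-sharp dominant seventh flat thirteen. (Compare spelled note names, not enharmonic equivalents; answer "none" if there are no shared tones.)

B#, G#

B#7(b13): B# D## F## A# G#
G-sharp dominant seventh flat thirteen: G# B# D# F# E
Common to both → B#, G#.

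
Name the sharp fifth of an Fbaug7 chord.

Fbaug7 is built on F♭; its 5th is an augmented 5th above the root.
A fifth above F uses the letter C, and the augmented 5th above F♭ is C.

C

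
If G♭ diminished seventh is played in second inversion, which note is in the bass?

D-double-flat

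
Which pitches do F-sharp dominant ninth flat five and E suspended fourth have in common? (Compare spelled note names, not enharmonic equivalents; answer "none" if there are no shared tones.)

E

F-sharp dominant ninth flat five: F-sharp A-sharp C E G-sharp
E suspended fourth: E A B
Common to both → E.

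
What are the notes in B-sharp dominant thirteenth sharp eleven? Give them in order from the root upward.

B♯  D𝄪  F𝄪  A♯  C𝄪  E𝄪  G𝄪

Root B♯, quality dominant thirteenth sharp eleven:
root → B♯
3rd (major 3rd) → D𝄪
5th (perfect 5th) → F𝄪
7th (minor 7th) → A♯
9th (major 9th) → C𝄪
11th (augmented 11th) → E𝄪
13th (major 13th) → G𝄪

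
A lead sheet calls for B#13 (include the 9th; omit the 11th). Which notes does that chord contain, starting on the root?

B#13: dominant thirteenth on B#.
Root: B#
Major 3rd (3rd): D##
Perfect 5th (5th): F##
Minor 7th (7th): A#
Major 9th (9th): C##
Major 13th (13th): G##

B# D## F## A# C## G##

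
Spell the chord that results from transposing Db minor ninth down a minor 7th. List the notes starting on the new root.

Eb – Gb – Bb – Db – F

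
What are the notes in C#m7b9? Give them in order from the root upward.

C#m7b9: minor seventh flat nine on C#.
root → C#
3rd (minor 3rd) → E
5th (perfect 5th) → G#
7th (minor 7th) → B
9th (minor 9th) → D

C# E G# B D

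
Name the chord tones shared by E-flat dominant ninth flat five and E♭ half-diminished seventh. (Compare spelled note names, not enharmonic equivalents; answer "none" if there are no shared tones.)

E-flat  B-double-flat  D-flat

E-flat dominant ninth flat five = E-flat, G, B-double-flat, D-flat, F.
E♭ half-diminished seventh = E-flat, G-flat, B-double-flat, D-flat.
Shared: E-flat, B-double-flat, D-flat.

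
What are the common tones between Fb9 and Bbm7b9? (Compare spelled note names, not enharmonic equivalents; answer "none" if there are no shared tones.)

Fb9 = Fb, Ab, Cb, Ebb, Gb.
Bbm7b9 = Bb, Db, F, Ab, Cb.
Shared: Ab, Cb.

Ab – Cb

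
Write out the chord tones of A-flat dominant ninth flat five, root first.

Root A-flat, quality dominant ninth flat five:
- root: A-flat
- major 3rd: C
- diminished 5th: E-double-flat
- minor 7th: G-flat
- major 9th: B-flat

A-flat  C  E-double-flat  G-flat  B-flat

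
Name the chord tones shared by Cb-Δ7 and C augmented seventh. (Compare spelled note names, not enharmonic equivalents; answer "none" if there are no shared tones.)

Bb

Cb-Δ7 = Cb, Ebb, Gb, Bb.
C augmented seventh = C, E, G#, Bb.
Shared: Bb.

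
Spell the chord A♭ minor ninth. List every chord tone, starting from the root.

A-flat, C-flat, E-flat, G-flat, B-flat

A♭ minor ninth: minor ninth on A-flat.
A-flat — root
C-flat — minor 3rd
E-flat — perfect 5th
G-flat — minor 7th
B-flat — major 9th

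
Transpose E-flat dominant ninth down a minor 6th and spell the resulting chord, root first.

Eb down a minor 6th → G. New chord: G dominant ninth.
- root: G
- major 3rd: B
- perfect 5th: D
- minor 7th: F
- major 9th: A

G, B, D, F, A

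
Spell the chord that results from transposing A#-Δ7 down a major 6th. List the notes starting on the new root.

A major 6th down from A# is C#, so the new chord is C# minor-major seventh.
C# — root
E — minor 3rd
G# — perfect 5th
B# — major 7th

C# E G# B#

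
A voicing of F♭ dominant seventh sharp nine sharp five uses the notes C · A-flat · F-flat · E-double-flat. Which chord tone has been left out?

G

The full F♭ dominant seventh sharp nine sharp five chord is F-flat, A-flat, C, E-double-flat, G.
Comparing with the voicing, the augmented 9th (9th) — G — is absent.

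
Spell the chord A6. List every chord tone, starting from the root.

A6: major sixth on A.
Root: A
Major 3rd (3rd): C#
Perfect 5th (5th): E
Major 6th (6th): F#

A, C#, E, F#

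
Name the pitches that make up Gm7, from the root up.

Gm7 is a minor seventh built on G.
root → G
3rd (minor 3rd) → Bb
5th (perfect 5th) → D
7th (minor 7th) → F

G, Bb, D, F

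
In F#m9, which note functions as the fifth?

C#

Root of F#m9 = F#. The 5th is a perfect 5th: F# up a perfect 5th → C#.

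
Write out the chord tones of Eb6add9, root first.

E♭, G, B♭, C, F

Root E♭, quality six-nine:
E♭ — root
G — major 3rd
B♭ — perfect 5th
C — major 6th
F — major 9th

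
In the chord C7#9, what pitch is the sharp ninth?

D#

C7#9 is built on C; its 9th is an augmented 9th above the root.
A second above C uses the letter D, and the augmented 9th above C is D#.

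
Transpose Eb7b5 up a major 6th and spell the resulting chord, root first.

C – E – Gb – Bb

Transposed root: Eb → C (major 6th up). So we spell C dominant seventh flat five:
Root: C
Major 3rd (3rd): E
Diminished 5th (5th): Gb
Minor 7th (7th): Bb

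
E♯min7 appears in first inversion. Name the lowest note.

G#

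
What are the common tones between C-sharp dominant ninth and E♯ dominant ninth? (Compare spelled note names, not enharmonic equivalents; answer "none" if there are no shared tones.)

E-sharp, D-sharp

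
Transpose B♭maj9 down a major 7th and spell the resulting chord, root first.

Transposed root: Bb → Cb (major 7th down). So we spell Cb major ninth:
Cb — root
Eb — major 3rd
Gb — perfect 5th
Bb — major 7th
Db — major 9th

Cb, Eb, Gb, Bb, Db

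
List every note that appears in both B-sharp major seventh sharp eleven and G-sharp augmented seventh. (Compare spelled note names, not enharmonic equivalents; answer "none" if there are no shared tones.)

B-sharp  D-double-sharp

B-sharp major seventh sharp eleven: B-sharp D-double-sharp F-double-sharp A-double-sharp E-double-sharp
G-sharp augmented seventh: G-sharp B-sharp D-double-sharp F-sharp
Common to both → B-sharp, D-double-sharp.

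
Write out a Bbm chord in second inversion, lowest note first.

F – Bb – Db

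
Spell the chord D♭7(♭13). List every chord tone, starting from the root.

D♭7(♭13): dominant seventh flat thirteen on Db.
Db — root
F — major 3rd
Ab — perfect 5th
Cb — minor 7th
Bbb — minor 13th

Db – F – Ab – Cb – Bbb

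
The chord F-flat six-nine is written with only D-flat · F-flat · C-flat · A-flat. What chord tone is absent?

G-flat

The full F-flat six-nine chord is F-flat, A-flat, C-flat, D-flat, G-flat.
Comparing with the voicing, the major 9th (9th) — G-flat — is absent.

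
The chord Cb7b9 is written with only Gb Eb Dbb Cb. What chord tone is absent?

Bbb

The full Cb7b9 chord is Cb, Eb, Gb, Bbb, Dbb.
Comparing with the voicing, the minor 7th (7th) — Bbb — is absent.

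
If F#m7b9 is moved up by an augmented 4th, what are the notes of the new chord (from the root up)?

B# – D# – F## – A# – C#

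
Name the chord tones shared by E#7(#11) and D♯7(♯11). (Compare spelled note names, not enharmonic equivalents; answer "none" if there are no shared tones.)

G##  D#

E#7(#11): E# G## B# D# A##
D♯7(♯11): D# F## A# C# G##
Common to both → G##, D#.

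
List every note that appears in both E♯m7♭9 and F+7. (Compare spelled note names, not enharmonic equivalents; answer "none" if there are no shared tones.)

none

E♯m7♭9 = E♯, G♯, B♯, D♯, F♯.
F+7 = F, A, C♯, E♭.
Shared: none.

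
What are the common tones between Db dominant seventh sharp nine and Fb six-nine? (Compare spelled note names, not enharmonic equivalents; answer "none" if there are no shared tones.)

D-flat  A-flat  C-flat

Db dominant seventh sharp nine = D-flat, F, A-flat, C-flat, E.
Fb six-nine = F-flat, A-flat, C-flat, D-flat, G-flat.
Shared: D-flat, A-flat, C-flat.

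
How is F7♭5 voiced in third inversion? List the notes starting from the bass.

Eb, F, A, Cb

F7♭5 = F–A–Cb–Eb; third inversion → seventh (Eb) lowest.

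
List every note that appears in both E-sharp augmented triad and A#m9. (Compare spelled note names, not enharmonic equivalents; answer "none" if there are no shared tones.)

E#

E-sharp augmented triad = E#, G##, B##.
A#m9 = A#, C#, E#, G#, B#.
Shared: E#.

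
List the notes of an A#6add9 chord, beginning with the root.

Root A#, quality six-nine:
- root: A#
- major 3rd: C##
- perfect 5th: E#
- major 6th: F##
- major 9th: B#

A#, C##, E#, F##, B#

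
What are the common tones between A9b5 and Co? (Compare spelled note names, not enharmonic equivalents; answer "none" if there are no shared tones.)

E♭

A9b5: A C♯ E♭ G B
Co: C E♭ G♭
Common to both → E♭.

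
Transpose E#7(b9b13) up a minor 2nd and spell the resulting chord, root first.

A minor 2nd up from E# is F#, so the new chord is F# dominant seventh flat nine flat thirteen.
F# — root
A# — major 3rd
C# — perfect 5th
E — minor 7th
G — minor 9th
D — minor 13th

F# – A# – C# – E – G – D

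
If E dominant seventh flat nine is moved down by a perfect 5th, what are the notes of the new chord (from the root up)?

A – C-sharp – E – G – B-flat

Transposed root: E → A (perfect 5th down). So we spell A dominant seventh flat nine:
root → A
3rd (major 3rd) → C-sharp
5th (perfect 5th) → E
7th (minor 7th) → G
9th (minor 9th) → B-flat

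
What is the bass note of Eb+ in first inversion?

G

Eb+ in root position is Eb–G–B.
First inversion places the third in the bass, which is G.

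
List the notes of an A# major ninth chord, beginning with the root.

A#, C##, E#, G##, B#

Root A#, quality major ninth:
root → A#
3rd (major 3rd) → C##
5th (perfect 5th) → E#
7th (major 7th) → G##
9th (major 9th) → B#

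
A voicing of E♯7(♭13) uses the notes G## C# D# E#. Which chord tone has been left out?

B#

E♯7(♭13) = E#, G##, B#, D#, C#. The voicing lacks the 5th (perfect 5th), B#.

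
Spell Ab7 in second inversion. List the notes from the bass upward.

Eb – Gb – Ab – C

In root position, Ab7 is Ab–C–Eb–Gb.
Second inversion puts the fifth (Eb) in the bass.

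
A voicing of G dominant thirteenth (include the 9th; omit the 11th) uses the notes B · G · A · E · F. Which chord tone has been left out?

D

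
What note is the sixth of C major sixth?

A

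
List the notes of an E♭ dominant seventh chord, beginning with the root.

Root E-flat, quality dominant seventh:
root → E-flat
3rd (major 3rd) → G
5th (perfect 5th) → B-flat
7th (minor 7th) → D-flat

E-flat G B-flat D-flat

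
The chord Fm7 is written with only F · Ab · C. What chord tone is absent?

Eb

The full Fm7 chord is F, Ab, C, Eb.
Comparing with the voicing, the minor 7th (7th) — Eb — is absent.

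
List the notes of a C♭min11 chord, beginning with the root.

C♭min11: minor eleventh on Cb.
- root: Cb
- minor 3rd: Ebb
- perfect 5th: Gb
- minor 7th: Bbb
- major 9th: Db
- perfect 11th: Fb

Cb, Ebb, Gb, Bbb, Db, Fb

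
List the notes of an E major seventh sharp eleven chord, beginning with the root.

E, G-sharp, B, D-sharp, A-sharp

Root E, quality major seventh sharp eleven:
E — root
G-sharp — major 3rd
B — perfect 5th
D-sharp — major 7th
A-sharp — augmented 11th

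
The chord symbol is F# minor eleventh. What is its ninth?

G♯

Root of F# minor eleventh = F♯. The 9th is a major 9th: F♯ up a major 9th → G♯.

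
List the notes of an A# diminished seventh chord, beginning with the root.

A# diminished seventh is a diminished seventh built on A#.
root → A#
3rd (minor 3rd) → C#
5th (diminished 5th) → E
7th (diminished 7th) → G

A#, C#, E, G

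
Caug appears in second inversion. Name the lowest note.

Caug in root position is C–E–G#.
Second inversion places the fifth in the bass, which is G#.

G#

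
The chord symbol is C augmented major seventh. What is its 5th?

G#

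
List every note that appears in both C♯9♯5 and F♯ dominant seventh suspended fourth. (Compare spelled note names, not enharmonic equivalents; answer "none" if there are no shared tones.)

C#, B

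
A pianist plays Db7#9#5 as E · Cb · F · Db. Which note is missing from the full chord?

A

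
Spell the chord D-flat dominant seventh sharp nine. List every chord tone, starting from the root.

Root D-flat, quality dominant seventh sharp nine:
Root: D-flat
Major 3rd (3rd): F
Perfect 5th (5th): A-flat
Minor 7th (7th): C-flat
Augmented 9th (9th): E

D-flat, F, A-flat, C-flat, E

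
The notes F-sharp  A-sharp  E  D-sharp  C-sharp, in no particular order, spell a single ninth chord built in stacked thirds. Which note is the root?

D-sharp

Stacking in thirds gives D-sharp – F-sharp – A-sharp – C-sharp – E, so D-sharp is the root — D-sharp minor seventh flat nine.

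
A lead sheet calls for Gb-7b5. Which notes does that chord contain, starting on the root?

G♭ B𝄫 D𝄫 F♭

Root G♭, quality half-diminished seventh:
G♭ — root
B𝄫 — minor 3rd
D𝄫 — diminished 5th
F♭ — minor 7th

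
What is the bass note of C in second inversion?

G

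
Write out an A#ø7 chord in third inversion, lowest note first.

G♯  A♯  C♯  E

A#ø7 = A♯–C♯–E–G♯; third inversion → seventh (G♯) lowest.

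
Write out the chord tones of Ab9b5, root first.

Ab, C, Ebb, Gb, Bb

Ab9b5: dominant ninth flat five on Ab.
Root: Ab
Major 3rd (3rd): C
Diminished 5th (5th): Ebb
Minor 7th (7th): Gb
Major 9th (9th): Bb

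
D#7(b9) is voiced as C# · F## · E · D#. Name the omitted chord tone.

A#

The full D#7(b9) chord is D#, F##, A#, C#, E.
Comparing with the voicing, the perfect 5th (5th) — A# — is absent.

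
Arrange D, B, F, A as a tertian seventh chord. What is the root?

Arranged so that each adjacent pair is a third by letter name: B – D – F – A.
The bottom of that stack, B, is the root (this is B half-diminished seventh).

B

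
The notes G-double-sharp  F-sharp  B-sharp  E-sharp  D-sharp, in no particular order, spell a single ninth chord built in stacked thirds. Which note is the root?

Stacking in thirds gives E-sharp – G-double-sharp – B-sharp – D-sharp – F-sharp, so E-sharp is the root — E-sharp dominant seventh flat nine.

E-sharp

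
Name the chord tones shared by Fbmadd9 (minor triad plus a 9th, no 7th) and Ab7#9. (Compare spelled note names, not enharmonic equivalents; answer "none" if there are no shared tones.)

Fbmadd9: F♭ A𝄫 C♭ G♭
Ab7#9: A♭ C E♭ G♭ B
Common to both → G♭.

G♭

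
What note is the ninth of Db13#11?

Root of Db13#11 = Db. The 9th is a major 9th: Db up a major 9th → Eb.

Eb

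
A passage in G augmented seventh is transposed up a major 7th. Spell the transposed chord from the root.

F#, A#, C##, E

G up a major 7th → F#. New chord: F# augmented seventh.
Root: F#
Major 3rd (3rd): A#
Augmented 5th (5th): C##
Minor 7th (7th): E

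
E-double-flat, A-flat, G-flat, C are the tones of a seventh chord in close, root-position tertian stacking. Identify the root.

Stacking in thirds gives A-flat – C – E-double-flat – G-flat, so A-flat is the root — A-flat dominant seventh flat five.

A-flat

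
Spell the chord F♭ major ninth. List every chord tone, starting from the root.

Fb, Ab, Cb, Eb, Gb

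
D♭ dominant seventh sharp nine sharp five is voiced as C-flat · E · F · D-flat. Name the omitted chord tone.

A

D♭ dominant seventh sharp nine sharp five = D-flat, F, A, C-flat, E. The voicing lacks the 5th (augmented 5th), A.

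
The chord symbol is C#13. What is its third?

E#

C#13 is built on C#; its 3rd is a major 3rd above the root.
A third above C uses the letter E, and the major 3rd above C# is E#.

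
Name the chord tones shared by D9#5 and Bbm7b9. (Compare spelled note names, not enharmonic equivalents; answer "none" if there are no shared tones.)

none

D9#5: D F# A# C E
Bbm7b9: Bb Db F Ab Cb
Common to both → none.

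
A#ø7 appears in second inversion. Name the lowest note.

E

A#ø7 in root position is A#–C#–E–G#.
Second inversion places the fifth in the bass, which is E.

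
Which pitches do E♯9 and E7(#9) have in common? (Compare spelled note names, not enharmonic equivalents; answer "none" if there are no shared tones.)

E♯9 = E#, G##, B#, D#, F##.
E7(#9) = E, G#, B, D, F##.
Shared: F##.

F##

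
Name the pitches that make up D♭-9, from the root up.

Db Fb Ab Cb Eb

D♭-9 is a minor ninth built on Db.
- root: Db
- minor 3rd: Fb
- perfect 5th: Ab
- minor 7th: Cb
- major 9th: Eb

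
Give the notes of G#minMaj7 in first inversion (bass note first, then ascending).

In root position, G#minMaj7 is G♯–B–D♯–F𝄪.
First inversion puts the third (B) in the bass.

B, D♯, F𝄪, G♯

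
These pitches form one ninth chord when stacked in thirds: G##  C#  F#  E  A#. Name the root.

F#

Arranged so that each adjacent pair is a third by letter name: F# – A# – C# – E – G##.
The bottom of that stack, F#, is the root (this is F# dominant seventh sharp nine).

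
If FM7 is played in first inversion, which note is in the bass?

FM7 = F–A–C–E. First inversion → third in the bass = A.

A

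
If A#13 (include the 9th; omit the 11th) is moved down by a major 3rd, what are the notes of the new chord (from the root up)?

A major 3rd down from A# is F#, so the new chord is F# dominant thirteenth.
F# — root
A# — major 3rd
C# — perfect 5th
E — minor 7th
G# — major 9th
D# — major 13th

F# A# C# E G# D#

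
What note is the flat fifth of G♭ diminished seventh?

G♭ diminished seventh is built on Gb; its 5th is a diminished 5th above the root.
A fifth above G uses the letter D, and the diminished 5th above Gb is Dbb.

Dbb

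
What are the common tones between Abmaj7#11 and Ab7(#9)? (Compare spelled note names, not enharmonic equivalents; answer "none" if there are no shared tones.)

Ab, C, Eb

Abmaj7#11: Ab C Eb G D
Ab7(#9): Ab C Eb Gb B
Common to both → Ab, C, Eb.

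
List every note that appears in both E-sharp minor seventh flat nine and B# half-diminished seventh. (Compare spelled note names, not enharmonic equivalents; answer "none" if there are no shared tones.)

B-sharp, D-sharp, F-sharp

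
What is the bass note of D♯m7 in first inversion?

D♯m7 in root position is D#–F#–A#–C#.
First inversion places the third in the bass, which is F#.

F#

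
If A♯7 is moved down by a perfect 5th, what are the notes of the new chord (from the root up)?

D♯  F𝄪  A♯  C♯

A♯ down a perfect 5th → D♯. New chord: D♯ dominant seventh.
D♯ — root
F𝄪 — major 3rd
A♯ — perfect 5th
C♯ — minor 7th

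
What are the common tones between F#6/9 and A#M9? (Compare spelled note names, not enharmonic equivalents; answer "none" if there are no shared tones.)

A#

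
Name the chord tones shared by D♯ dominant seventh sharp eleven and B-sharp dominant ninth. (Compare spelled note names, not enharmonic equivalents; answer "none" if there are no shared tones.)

F-double-sharp A-sharp

D♯ dominant seventh sharp eleven = D-sharp, F-double-sharp, A-sharp, C-sharp, G-double-sharp.
B-sharp dominant ninth = B-sharp, D-double-sharp, F-double-sharp, A-sharp, C-double-sharp.
Shared: F-double-sharp, A-sharp.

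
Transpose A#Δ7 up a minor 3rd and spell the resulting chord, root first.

A minor 3rd up from A♯ is C♯, so the new chord is C♯ major seventh.
root → C♯
3rd (major 3rd) → E♯
5th (perfect 5th) → G♯
7th (major 7th) → B♯

C♯ – E♯ – G♯ – B♯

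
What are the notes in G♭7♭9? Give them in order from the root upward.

Gb – Bb – Db – Fb – Abb

G♭7♭9 is a dominant seventh flat nine built on Gb.
- root: Gb
- major 3rd: Bb
- perfect 5th: Db
- minor 7th: Fb
- minor 9th: Abb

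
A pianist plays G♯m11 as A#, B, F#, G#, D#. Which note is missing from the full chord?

G♯m11 = G#, B, D#, F#, A#, C#. The voicing lacks the 11th (perfect 11th), C#.

C#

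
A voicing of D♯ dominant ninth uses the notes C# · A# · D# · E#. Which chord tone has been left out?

F##

D♯ dominant ninth = D#, F##, A#, C#, E#. The voicing lacks the 3rd (major 3rd), F##.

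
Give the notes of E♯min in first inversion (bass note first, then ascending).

G#, B#, E#

E♯min = E#–G#–B#; first inversion → third (G#) lowest.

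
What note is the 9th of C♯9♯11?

D#

C♯9♯11 is built on C#; its 9th is a major 9th above the root.
A second above C uses the letter D, and the major 9th above C# is D#.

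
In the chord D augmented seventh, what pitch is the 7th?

Root of D augmented seventh = D. The 7th is a minor 7th: D up a minor 7th → C.

C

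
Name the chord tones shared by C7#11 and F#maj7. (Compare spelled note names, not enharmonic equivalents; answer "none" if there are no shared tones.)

F♯

C7#11 = C, E, G, B♭, F♯.
F#maj7 = F♯, A♯, C♯, E♯.
Shared: F♯.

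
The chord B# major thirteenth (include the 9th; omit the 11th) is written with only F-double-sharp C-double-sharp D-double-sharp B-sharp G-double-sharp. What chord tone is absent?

B# major thirteenth = B-sharp, D-double-sharp, F-double-sharp, A-double-sharp, C-double-sharp, G-double-sharp. The voicing lacks the 7th (major 7th), A-double-sharp.

A-double-sharp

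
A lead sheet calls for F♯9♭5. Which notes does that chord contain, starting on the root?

F♯9♭5 is a dominant ninth flat five built on F♯.
- root: F♯
- major 3rd: A♯
- diminished 5th: C
- minor 7th: E
- major 9th: G♯

F♯  A♯  C  E  G♯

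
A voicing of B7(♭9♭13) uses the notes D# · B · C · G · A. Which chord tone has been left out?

The full B7(♭9♭13) chord is B, D#, F#, A, C, G.
Comparing with the voicing, the perfect 5th (5th) — F# — is absent.

F#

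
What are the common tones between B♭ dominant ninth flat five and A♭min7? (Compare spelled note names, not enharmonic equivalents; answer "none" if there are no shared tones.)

B♭ dominant ninth flat five = B♭, D, F♭, A♭, C.
A♭min7 = A♭, C♭, E♭, G♭.
Shared: A♭.

A♭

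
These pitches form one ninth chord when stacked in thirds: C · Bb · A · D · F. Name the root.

Bb

Arranged so that each adjacent pair is a third by letter name: Bb – D – F – A – C.
The bottom of that stack, Bb, is the root (this is Bb major ninth).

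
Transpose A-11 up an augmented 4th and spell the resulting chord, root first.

D#, F#, A#, C#, E#, G#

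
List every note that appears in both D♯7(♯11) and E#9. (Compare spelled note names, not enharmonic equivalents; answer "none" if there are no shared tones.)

D♯7(♯11): D# F## A# C# G##
E#9: E# G## B# D# F##
Common to both → D#, F##, G##.

D# – F## – G##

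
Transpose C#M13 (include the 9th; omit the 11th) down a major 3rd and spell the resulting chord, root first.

A, C♯, E, G♯, B, F♯

Transposed root: C♯ → A (major 3rd down). So we spell A major thirteenth:
- root: A
- major 3rd: C♯
- perfect 5th: E
- major 7th: G♯
- major 9th: B
- major 13th: F♯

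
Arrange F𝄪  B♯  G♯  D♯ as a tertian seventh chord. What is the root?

G♯

Arranged so that each adjacent pair is a third by letter name: G♯ – B♯ – D♯ – F𝄪.
The bottom of that stack, G♯, is the root (this is G♯ major seventh).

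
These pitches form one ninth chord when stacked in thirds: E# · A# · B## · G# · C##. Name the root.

Arranged so that each adjacent pair is a third by letter name: A# – C## – E# – G# – B##.
The bottom of that stack, A#, is the root (this is A# dominant seventh sharp nine).

A#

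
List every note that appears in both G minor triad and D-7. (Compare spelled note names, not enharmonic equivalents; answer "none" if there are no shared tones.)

D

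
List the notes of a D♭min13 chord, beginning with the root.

Root Db, quality minor thirteenth:
root → Db
3rd (minor 3rd) → Fb
5th (perfect 5th) → Ab
7th (minor 7th) → Cb
9th (major 9th) → Eb
11th (perfect 11th) → Gb
13th (major 13th) → Bb

Db Fb Ab Cb Eb Gb Bb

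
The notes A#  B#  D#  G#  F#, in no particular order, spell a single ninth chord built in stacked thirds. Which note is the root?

G#

Arranged so that each adjacent pair is a third by letter name: G# – B# – D# – F# – A#.
The bottom of that stack, G#, is the root (this is G# dominant ninth).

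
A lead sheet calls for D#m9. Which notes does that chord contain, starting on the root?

D#m9: minor ninth on D♯.
D♯ — root
F♯ — minor 3rd
A♯ — perfect 5th
C♯ — minor 7th
E♯ — major 9th

D♯  F♯  A♯  C♯  E♯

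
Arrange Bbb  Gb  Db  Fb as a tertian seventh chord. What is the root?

Stacking in thirds gives Gb – Bbb – Db – Fb, so Gb is the root — Gb minor seventh.

Gb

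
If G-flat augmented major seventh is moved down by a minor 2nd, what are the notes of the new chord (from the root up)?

F, A, C#, E

A minor 2nd down from Gb is F, so the new chord is F augmented major seventh.
root → F
3rd (major 3rd) → A
5th (augmented 5th) → C#
7th (major 7th) → E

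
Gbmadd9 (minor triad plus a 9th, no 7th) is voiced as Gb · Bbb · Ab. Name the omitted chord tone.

Gbmadd9 = Gb, Bbb, Db, Ab. The voicing lacks the 5th (perfect 5th), Db.

Db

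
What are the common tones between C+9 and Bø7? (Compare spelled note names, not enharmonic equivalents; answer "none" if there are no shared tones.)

C+9: C E G# Bb D
Bø7: B D F A
Common to both → D.

D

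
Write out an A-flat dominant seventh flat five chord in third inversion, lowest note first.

Gb, Ab, C, Ebb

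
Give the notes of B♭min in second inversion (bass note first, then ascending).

F, Bb, Db

In root position, B♭min is Bb–Db–F.
Second inversion puts the fifth (F) in the bass.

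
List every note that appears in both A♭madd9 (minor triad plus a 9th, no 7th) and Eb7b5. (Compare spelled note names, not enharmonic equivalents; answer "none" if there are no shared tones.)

Eb

A♭madd9: Ab Cb Eb Bb
Eb7b5: Eb G Bbb Db
Common to both → Eb.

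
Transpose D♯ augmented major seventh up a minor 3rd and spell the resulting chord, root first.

Transposed root: D# → F# (minor 3rd up). So we spell F# augmented major seventh:
Root: F#
Major 3rd (3rd): A#
Augmented 5th (5th): C##
Major 7th (7th): E#

F# A# C## E#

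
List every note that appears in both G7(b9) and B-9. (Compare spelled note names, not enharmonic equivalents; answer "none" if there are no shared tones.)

G7(b9): G B D F Ab
B-9: B D F# A C#
Common to both → B, D.

B  D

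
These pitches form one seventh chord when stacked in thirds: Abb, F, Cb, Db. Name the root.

Stacking in thirds gives Db – F – Abb – Cb, so Db is the root — Db dominant seventh flat five.

Db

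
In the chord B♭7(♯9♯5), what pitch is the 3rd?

Root of B♭7(♯9♯5) = B♭. The 3rd is a major 3rd: B♭ up a major 3rd → D.

D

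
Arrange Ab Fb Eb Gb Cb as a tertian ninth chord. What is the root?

Arranged so that each adjacent pair is a third by letter name: Fb – Ab – Cb – Eb – Gb.
The bottom of that stack, Fb, is the root (this is Fb major ninth).

Fb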